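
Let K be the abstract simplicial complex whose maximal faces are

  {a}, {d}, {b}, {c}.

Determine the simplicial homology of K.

H_0 ≅ Z^4.

K has 4 vertices.
rank ∂_0 = 0, rank ∂_1 = 0 ⇒ b_0 = 4 − 0 − 0 = 4. So H_0 = Z^4.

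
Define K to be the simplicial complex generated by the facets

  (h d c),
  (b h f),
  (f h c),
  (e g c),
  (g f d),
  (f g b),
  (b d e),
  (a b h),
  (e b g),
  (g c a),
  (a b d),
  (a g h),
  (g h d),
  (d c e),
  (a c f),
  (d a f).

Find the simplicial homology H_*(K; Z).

Fix the vertex order a < b < c < d < e < f < g < h and write every simplex with vertices in increasing order. Then dim K = 2 and the simplices of K are:

  0-simplices (8): a, b, c, d, e, f, g, h
  1-simplices (24): ab, ac, ad, af, ag, ah, bd, be, bf, bg, bh, cd, ce, cf, cg, ch, de, df, dg, dh, eg, fg, fh, gh
  2-simplices (16): abd, abh, acf, acg, adf, agh, bde, beg, bfg, bfh, cde, cdh, ceg, cfh, dfg, dgh

so the chain groups are C_0 ≅ Z^8, C_1 ≅ Z^24, C_2 ≅ Z^16.

The boundary map ∂_1: C_1 → C_0 maps an edge to its endpoints' difference, ∂[p,q] = q − p. For instance
  ∂ab = b − a.
As a 8×24 matrix over Z this has rank 7, with invariant factors (1,1,1,1,1,1,1).

The boundary map ∂_2: C_2 → C_1 maps a triangle to the signed sum of its edges. For instance
  ∂bfh = fh − bh + bf,
  ∂agh = gh − ah + ag.
The resulting 24×16 matrix has rank 15, and its Smith normal form has invariant factors (1,1,1,1,1,1,1,1,1,1,1,1,1,1,1).

Reading off H_k = ker ∂_k / im ∂_{k+1}:

  H_0: rank C_0 − rank ∂_1 = 8 − 7 = 1, and the invariant factors of ∂_1 are all 1, so H_0 ≅ Z.
  H_1: rank ker ∂_1 − rank ∂_2 = (24 − 7) − 15 = 2, and the invariant factors of ∂_2 are all 1, so H_1 ≅ Z^2.
  H_2: rank ker ∂_2 − rank ∂_3 = (16 − 15) − 0 = 1, and there is no ∂_3, so H_2 ≅ Z.

H_0 = Z,  H_1 = Z^2,  H_2 = Z.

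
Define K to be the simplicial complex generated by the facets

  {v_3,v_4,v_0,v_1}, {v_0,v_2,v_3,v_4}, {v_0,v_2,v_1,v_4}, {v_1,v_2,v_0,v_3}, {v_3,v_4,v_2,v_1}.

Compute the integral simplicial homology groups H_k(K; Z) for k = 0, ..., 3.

H_0 ≅ Z,  H_1 = 0,  H_2 = 0,  H_3 ≅ Z.

Take the total order v_0 < v_1 < v_2 < v_3 < v_4 on the vertex set. Then K (dimension 3) consists of the simplices:

  0-simplices (5): [v_0], [v_1], [v_2], [v_3], [v_4]
  1-simplices (10): [v_0,v_1], [v_0,v_2], [v_0,v_3], [v_0,v_4], [v_1,v_2], [v_1,v_3], [v_1,v_4], [v_2,v_3], [v_2,v_4], [v_3,v_4]
  2-simplices (10): [v_0,v_1,v_2], [v_0,v_1,v_3], [v_0,v_1,v_4], [v_0,v_2,v_3], [v_0,v_2,v_4], [v_0,v_3,v_4], [v_1,v_2,v_3], [v_1,v_2,v_4], [v_1,v_3,v_4], [v_2,v_3,v_4]
  3-simplices (5): [v_0,v_1,v_2,v_3], [v_0,v_1,v_2,v_4], [v_0,v_1,v_3,v_4], [v_0,v_2,v_3,v_4], [v_1,v_2,v_3,v_4]

so the chain groups are C_0 ≅ Z^5, C_1 ≅ Z^10, C_2 ≅ Z^10, C_3 ≅ Z^5.

∂_1: C_1 → C_0 maps an edge to its endpoints' difference, ∂[p,q] = q − p. For instance
  ∂[v_0,v_1] = [v_1] − [v_0].
The resulting 5×10 matrix has rank 4, and its Smith normal form has invariant factors (1,1,1,1).

Boundary ∂_2: C_2 → C_1 maps a triangle to the signed sum of its edges. For instance
  ∂[v_1,v_2,v_4] = [v_2,v_4] − [v_1,v_4] + [v_1,v_2],
  ∂[v_0,v_1,v_4] = [v_1,v_4] − [v_0,v_4] + [v_0,v_1].
The 10×10 boundary matrix has rank 6 and Smith normal form diag(1,1,1,1,1,1).

The boundary map ∂_3: C_3 → C_2 sends each 3-simplex σ to the alternating sum Σ_i (−1)^i (σ with its i-th vertex removed). For instance
  ∂[v_0,v_1,v_2,v_4] = [v_1,v_2,v_4] − [v_0,v_2,v_4] + [v_0,v_1,v_4] − [v_0,v_1,v_2],
  ∂[v_0,v_1,v_3,v_4] = [v_1,v_3,v_4] − [v_0,v_3,v_4] + [v_0,v_1,v_4] − [v_0,v_1,v_3].
The 10×5 boundary matrix has rank 4 and Smith normal form diag(1,1,1,1).

Computing H_k = (kernel of ∂_k) / (image of ∂_{k+1}):

  H_0: rank C_0 − rank ∂_1 = 5 − 4 = 1, and the invariant factors of ∂_1 are all 1, so H_0 ≅ Z.
  H_1: rank ker ∂_1 − rank ∂_2 = (10 − 4) − 6 = 0, and the invariant factors of ∂_2 are all 1, so H_1 ≅ 0.
  H_2: rank ker ∂_2 − rank ∂_3 = (10 − 6) − 4 = 0, and the invariant factors of ∂_3 are all 1, so H_2 ≅ 0.
  H_3: rank ker ∂_3 − rank ∂_4 = (5 − 4) − 0 = 1, and there is no ∂_4, so H_3 ≅ Z.

As a check, the Euler characteristic is 5 − 10 + 10 − 5 = 0, which agrees with 1 − 0 + 0 − 1 = 0.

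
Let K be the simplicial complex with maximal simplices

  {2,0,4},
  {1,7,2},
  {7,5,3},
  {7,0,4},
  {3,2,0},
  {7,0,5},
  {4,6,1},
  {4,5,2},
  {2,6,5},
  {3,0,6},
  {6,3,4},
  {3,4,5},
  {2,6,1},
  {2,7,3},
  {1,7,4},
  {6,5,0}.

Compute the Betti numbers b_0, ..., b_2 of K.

Order the vertices as 0 < 1 < 2 < 3 < 4 < 5 < 6 < 7. Listing each simplex with vertices in this order, K has dimension 2 with simplices:

  0-simplices (8): [0], [1], [2], [3], [4], [5], [6], [7]
  1-simplices (24): (24 of them)
  2-simplices (16): [0,2,3], [0,2,4], [0,3,6], [0,4,7], [0,5,6], [0,5,7], [1,2,6], [1,2,7], [1,4,6], [1,4,7], [2,3,7], [2,4,5], [2,5,6], [3,4,5], [3,4,6], [3,5,7]

Hence C_0 ≅ Z^8, C_1 ≅ Z^24, C_2 ≅ Z^16.

The boundary map ∂_1: C_1 → C_0 sends each edge [p,q] (with p < q) to q − p. For instance
  ∂[0,4] = [4] − [0].
The resulting 8×24 matrix has rank 7, and its Smith normal form has invariant factors (1,1,1,1,1,1,1).

Boundary ∂_2: C_2 → C_1 maps a triangle to the signed sum of its edges. For instance
  ∂[1,2,7] = [2,7] − [1,7] + [1,2],
  ∂[3,5,7] = [5,7] − [3,7] + [3,5].
As a 24×16 matrix over Z this has rank 15, with invariant factors (1,1,1,1,1,1,1,1,1,1,1,1,1,1,1).

Now H_k = ker ∂_k / im ∂_{k+1}, so:

  H_0: rank C_0 − rank ∂_1 = 8 − 7 = 1, and the invariant factors of ∂_1 are all 1, so H_0 = Z.
  H_1: rank ker ∂_1 − rank ∂_2 = (24 − 7) − 15 = 2, and the invariant factors of ∂_2 are all 1, so H_1 = Z^2.
  H_2: rank ker ∂_2 − rank ∂_3 = (16 − 15) − 0 = 1, and there is no ∂_3, so H_2 = Z.

(K is a triangulation of the torus T^2.)

Hence the Betti numbers are b_0 = 1, b_1 = 2, b_2 = 1.

b_0 = 1, b_1 = 2, b_2 = 1.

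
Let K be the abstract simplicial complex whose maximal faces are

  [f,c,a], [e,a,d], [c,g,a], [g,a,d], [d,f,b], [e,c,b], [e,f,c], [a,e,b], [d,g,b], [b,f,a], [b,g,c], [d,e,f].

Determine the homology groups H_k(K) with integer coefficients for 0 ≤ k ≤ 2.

H_0 = Z,  H_1 = Z/2,  H_2 = 0.

Order the vertices as a < b < c < d < e < f < g. Listing each simplex with vertices in this order, K has dimension 2 with simplices:

  0-simplices (7): a, b, c, d, e, f, g
  1-simplices (18): ab, ac, ad, ae, af, ag, bc, bd, be, bf, bg, ce, cf, cg, de, df, dg, ef
  2-simplices (12): abe, abf, acf, acg, ade, adg, bce, bcg, bdf, bdg, cef, def

giving chain groups C_0 ≅ Z^7, C_1 ≅ Z^18, C_2 ≅ Z^12.

∂_1: C_1 → C_0 is given by ∂[p,q] = [q] − [p].
The 7×18 boundary matrix has rank 6 and Smith normal form diag(1,1,1,1,1,1).

The boundary map ∂_2: C_2 → C_1 maps a triangle to the signed sum of its edges. For instance
  ∂adg = dg − ag + ad,
  ∂acf = cf − af + ac.
This gives a 18×12 integer matrix of rank 12; reducing to Smith normal form yields diagonal entries (1,1,1,1,1,1,1,1,1,1,1,2).

Reading off H_k = ker ∂_k / im ∂_{k+1}:

  H_0: rank C_0 − rank ∂_1 = 7 − 6 = 1, and the invariant factors of ∂_1 are all 1, so H_0 ≅ Z.
  H_1: rank ker ∂_1 − rank ∂_2 = (18 − 6) − 12 = 0, and ∂_2 has invariant factor 2 > 1, so H_1 ≅ Z/2.
  H_2: rank ker ∂_2 − rank ∂_3 = (12 − 12) − 0 = 0, and there is no ∂_3, so H_2 ≅ 0.

As a check, the Euler characteristic is 7 − 18 + 12 = 1, which agrees with 1 − 0 + 0 = 1.
(K is a triangulation of the real projective plane RP^2.)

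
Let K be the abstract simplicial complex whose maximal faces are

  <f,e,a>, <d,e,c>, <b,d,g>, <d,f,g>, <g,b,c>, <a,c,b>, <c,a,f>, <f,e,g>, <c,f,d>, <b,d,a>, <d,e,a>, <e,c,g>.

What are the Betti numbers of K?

b_0 = 1, b_1 = 0, b_2 = 0.

K has 7 vertices, 18 edges, 12 triangles.
rank ∂_0 = 0, rank ∂_1 = 6 ⇒ b_0 = 7 − 0 − 6 = 1; all invariant factors of ∂_1 are 1 so no torsion. So H_0 ≅ Z.
rank ∂_1 = 6, rank ∂_2 = 12 ⇒ b_1 = 18 − 6 − 12 = 0; ∂_2 has invariant factor(s) [2] giving torsion. So H_1 ≅ Z/2Z.
rank ∂_2 = 12, rank ∂_3 = 0 ⇒ b_2 = 12 − 12 − 0 = 0. So H_2 ≅ 0.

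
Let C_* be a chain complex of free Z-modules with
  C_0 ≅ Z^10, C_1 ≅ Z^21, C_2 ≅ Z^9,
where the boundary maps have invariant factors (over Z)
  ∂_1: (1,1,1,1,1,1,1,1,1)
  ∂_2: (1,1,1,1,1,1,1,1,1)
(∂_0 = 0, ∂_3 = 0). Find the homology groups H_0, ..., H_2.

H_0 = Z,  H_1 = Z^3,  H_2 = 0.

H_0: b_0 = 10 − 0 − 9 = 1; torsion from ∂_1 factors > 1: none. So H_0 = Z.
H_1: b_1 = 21 − 9 − 9 = 3; torsion from ∂_2 factors > 1: none. So H_1 = Z^3.
H_2: b_2 = 9 − 9 − 0 = 0; torsion from ∂_3 factors > 1: none. So H_2 = 0.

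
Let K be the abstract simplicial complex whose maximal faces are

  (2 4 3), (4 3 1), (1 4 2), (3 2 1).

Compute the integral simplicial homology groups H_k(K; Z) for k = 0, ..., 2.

Fix the vertex order 1 < 2 < 3 < 4 and write every simplex with vertices in increasing order. Then dim K = 2 and the simplices of K are:

  0-simplices (4): [1], [2], [3], [4]
  1-simplices (6): [1,2], [1,3], [1,4], [2,3], [2,4], [3,4]
  2-simplices (4): [1,2,3], [1,2,4], [1,3,4], [2,3,4]

so the chain groups are C_0 ≅ Z^4, C_1 ≅ Z^6, C_2 ≅ Z^4.

∂_1: C_1 → C_0 is given by ∂[p,q] = [q] − [p]. For instance
  ∂[1,4] = [4] − [1].
The resulting 4×6 matrix has rank 3, and its Smith normal form has invariant factors (1,1,1).

∂_2: C_2 → C_1 sends each 2-simplex [p,q,r] to [q,r] − [p,r] + [p,q]. For instance
  ∂[2,3,4] = [3,4] − [2,4] + [2,3],
  ∂[1,3,4] = [3,4] − [1,4] + [1,3].
The resulting 6×4 matrix has rank 3, and its Smith normal form has invariant factors (1,1,1).

From H_k ≅ ker(∂_k) / im(∂_{k+1}) we obtain:

  H_0: rank C_0 − rank ∂_1 = 4 − 3 = 1, and the invariant factors of ∂_1 are all 1, so H_0 ≅ Z.
  H_1: rank ker ∂_1 − rank ∂_2 = (6 − 3) − 3 = 0, and the invariant factors of ∂_2 are all 1, so H_1 ≅ 0.
  H_2: rank ker ∂_2 − rank ∂_3 = (4 − 3) − 0 = 1, and there is no ∂_3, so H_2 ≅ Z.

H_0 ≅ Z,  H_1 = 0,  H_2 ≅ Z.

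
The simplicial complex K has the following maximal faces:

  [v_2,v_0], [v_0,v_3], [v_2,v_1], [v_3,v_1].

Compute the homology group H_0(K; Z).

H_0 ≅ Z.

Order the vertices as v_0 < v_1 < v_2 < v_3. Listing each simplex with vertices in this order, K has dimension 1 with simplices:

  0-simplices (4): [v_0], [v_1], [v_2], [v_3]
  1-simplices (4): [v_0,v_2], [v_0,v_3], [v_1,v_2], [v_1,v_3]

so the chain groups are C_0 ≅ Z^4, C_1 ≅ Z^4.

∂_1: C_1 → C_0 maps an edge to its endpoints' difference, ∂[p,q] = q − p. For instance
  ∂[v_0,v_2] = [v_2] − [v_0].
This gives a 4×4 integer matrix of rank 3; reducing to Smith normal form yields diagonal entries (1,1,1).

Reading off H_k = ker ∂_k / im ∂_{k+1}:

  H_0: rank C_0 − rank ∂_1 = 4 − 3 = 1, and the invariant factors of ∂_1 are all 1, so H_0 ≅ Z.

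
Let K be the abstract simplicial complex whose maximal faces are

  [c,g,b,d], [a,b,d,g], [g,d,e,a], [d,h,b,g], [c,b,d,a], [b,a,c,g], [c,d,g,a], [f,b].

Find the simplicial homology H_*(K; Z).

Fix the vertex order a < b < c < d < e < f < g < h and write every simplex with vertices in increasing order. Then dim K = 3 and the simplices of K are:

  0-simplices (8): a, b, c, d, e, f, g, h
  1-simplices (17): ab, ac, ad, ae, ag, bc, bd, bf, bg, bh, cd, cg, de, dg, dh, eg, gh
  2-simplices (16): abc, abd, abg, acd, acg, ade, adg, aeg, bcd, bcg, bdg, bdh, bgh, cdg, deg, dgh
  3-simplices (7): abcd, abcg, abdg, acdg, adeg, bcdg, bdgh

so the chain groups are C_0 ≅ Z^8, C_1 ≅ Z^17, C_2 ≅ Z^16, C_3 ≅ Z^7.

Boundary ∂_1: C_1 → C_0 is given by ∂[p,q] = [q] − [p]. For instance
  ∂bc = c − b.
As a 8×17 matrix over Z this has rank 7, with invariant factors (1,1,1,1,1,1,1).

Boundary ∂_2: C_2 → C_1 acts by ∂[p,q,r] = [q,r] − [p,r] + [p,q]. For instance
  ∂ade = de − ae + ad,
  ∂bcg = cg − bg + bc.
As a 17×16 matrix over Z this has rank 10, with invariant factors (1,1,1,1,1,1,1,1,1,1).

The boundary map ∂_3: C_3 → C_2 sends each 3-simplex σ to the alternating sum Σ_i (−1)^i (σ with its i-th vertex removed). For instance
  ∂abdg = bdg − adg + abg − abd,
  ∂bcdg = cdg − bdg + bcg − bcd.
The 16×7 boundary matrix has rank 6 and Smith normal form diag(1,1,1,1,1,1).

From H_k ≅ ker(∂_k) / im(∂_{k+1}) we obtain:

  H_0: rank C_0 − rank ∂_1 = 8 − 7 = 1, and the invariant factors of ∂_1 are all 1, so H_0 ≅ Z.
  H_1: rank ker ∂_1 − rank ∂_2 = (17 − 7) − 10 = 0, and the invariant factors of ∂_2 are all 1, so H_1 ≅ 0.
  H_2: rank ker ∂_2 − rank ∂_3 = (16 − 10) − 6 = 0, and the invariant factors of ∂_3 are all 1, so H_2 ≅ 0.
  H_3: rank ker ∂_3 − rank ∂_4 = (7 − 6) − 0 = 1, and there is no ∂_4, so H_3 ≅ Z.

H_0 = Z,  H_1 = 0,  H_2 = 0,  H_3 = Z.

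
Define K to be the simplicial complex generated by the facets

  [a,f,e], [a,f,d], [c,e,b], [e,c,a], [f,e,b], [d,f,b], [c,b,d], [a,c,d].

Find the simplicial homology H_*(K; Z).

Order the vertices as a < b < c < d < e < f. Listing each simplex with vertices in this order, K has dimension 2 with simplices:

  0-simplices (6): a, b, c, d, e, f
  1-simplices (12): ac, ad, ae, af, bc, bd, be, bf, cd, ce, df, ef
  2-simplices (8): acd, ace, adf, aef, bcd, bce, bdf, bef

giving chain groups C_0 ≅ Z^6, C_1 ≅ Z^12, C_2 ≅ Z^8.

∂_1: C_1 → C_0 maps an edge to its endpoints' difference, ∂[p,q] = q − p.
The resulting 6×12 matrix has rank 5, and its Smith normal form has invariant factors (1,1,1,1,1).

∂_2: C_2 → C_1 sends each 2-simplex [p,q,r] to [q,r] − [p,r] + [p,q]. For instance
  ∂adf = df − af + ad,
  ∂bef = ef − bf + be.
As a 12×8 matrix over Z this has rank 7, with invariant factors (1,1,1,1,1,1,1).

Reading off H_k = ker ∂_k / im ∂_{k+1}:

  H_0: rank C_0 − rank ∂_1 = 6 − 5 = 1, and the invariant factors of ∂_1 are all 1, so H_0 ≅ Z.
  H_1: rank ker ∂_1 − rank ∂_2 = (12 − 5) − 7 = 0, and the invariant factors of ∂_2 are all 1, so H_1 ≅ 0.
  H_2: rank ker ∂_2 − rank ∂_3 = (8 − 7) − 0 = 1, and there is no ∂_3, so H_2 ≅ Z.

As a check, the Euler characteristic is 6 − 12 + 8 = 2, which agrees with 1 − 0 + 1 = 2.
(K is a triangulation of the 2-sphere S^2.)

H_0 = Z,  H_1 = 0,  H_2 = Z.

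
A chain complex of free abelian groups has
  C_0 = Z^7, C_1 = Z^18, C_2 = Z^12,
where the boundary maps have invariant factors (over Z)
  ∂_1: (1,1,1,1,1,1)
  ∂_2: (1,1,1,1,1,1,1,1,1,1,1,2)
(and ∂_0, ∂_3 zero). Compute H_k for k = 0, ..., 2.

H_0: b_0 = 7 − 0 − 6 = 1; torsion from ∂_1 factors > 1: none. So H_0 = Z.
H_1: b_1 = 18 − 6 − 12 = 0; torsion from ∂_2 factors > 1: [2]. So H_1 = Z/2.
H_2: b_2 = 12 − 12 − 0 = 0; torsion from ∂_3 factors > 1: none. So H_2 = 0.

H_0 = Z,  H_1 = Z/2,  H_2 = 0.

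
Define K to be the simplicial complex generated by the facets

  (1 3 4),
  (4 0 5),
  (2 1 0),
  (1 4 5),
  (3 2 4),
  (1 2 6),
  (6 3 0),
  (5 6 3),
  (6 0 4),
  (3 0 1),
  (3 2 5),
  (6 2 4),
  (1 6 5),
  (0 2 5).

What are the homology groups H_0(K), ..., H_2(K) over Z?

H_0 ≅ Z,  H_1 ≅ Z^2,  H_2 ≅ Z.

Fix the vertex order 0 < 1 < 2 < 3 < 4 < 5 < 6 and write every simplex with vertices in increasing order. Then dim K = 2 and the simplices of K are:

  0-simplices (7): [0], [1], [2], [3], [4], [5], [6]
  1-simplices (21): [0,1], [0,2], [0,3], [0,4], [0,5], [0,6], [1,2], [1,3], [1,4], [1,5], [1,6], [2,3], [2,4], [2,5], [2,6], [3,4], [3,5], [3,6], [4,5], [4,6], [5,6]
  2-simplices (14): [0,1,2], [0,1,3], [0,2,5], [0,3,6], [0,4,5], [0,4,6], [1,2,6], [1,3,4], [1,4,5], [1,5,6], [2,3,4], [2,3,5], [2,4,6], [3,5,6]

so the chain groups are C_0 ≅ Z^7, C_1 ≅ Z^21, C_2 ≅ Z^14.

The boundary map ∂_1: C_1 → C_0 sends each edge [p,q] (with p < q) to q − p.
The resulting 7×21 matrix has rank 6, and its Smith normal form has invariant factors (1,1,1,1,1,1).

∂_2: C_2 → C_1 maps a triangle to the signed sum of its edges. For instance
  ∂[0,4,6] = [4,6] − [0,6] + [0,4],
  ∂[0,1,3] = [1,3] − [0,3] + [0,1].
As a 21×14 matrix over Z this has rank 13, with invariant factors (1,1,1,1,1,1,1,1,1,1,1,1,1).

Now H_k = ker ∂_k / im ∂_{k+1}, so:

  H_0: rank C_0 − rank ∂_1 = 7 − 6 = 1, and the invariant factors of ∂_1 are all 1, so H_0 = Z.
  H_1: rank ker ∂_1 − rank ∂_2 = (21 − 6) − 13 = 2, and the invariant factors of ∂_2 are all 1, so H_1 = Z^2.
  H_2: rank ker ∂_2 − rank ∂_3 = (14 − 13) − 0 = 1, and there is no ∂_3, so H_2 = Z.

(K is a triangulation of the torus T^2.)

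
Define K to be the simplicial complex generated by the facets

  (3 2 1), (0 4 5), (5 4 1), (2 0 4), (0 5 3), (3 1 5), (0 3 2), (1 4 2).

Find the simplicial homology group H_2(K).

H_2 = Z.

Order the vertices as 0 < 1 < 2 < 3 < 4 < 5. Listing each simplex with vertices in this order, K has dimension 2 with simplices:

  0-simplices (6): [0], [1], [2], [3], [4], [5]
  1-simplices (12): [0,2], [0,3], [0,4], [0,5], [1,2], [1,3], [1,4], [1,5], [2,3], [2,4], [3,5], [4,5]
  2-simplices (8): [0,2,3], [0,2,4], [0,3,5], [0,4,5], [1,2,3], [1,2,4], [1,3,5], [1,4,5]

giving chain groups C_0 ≅ Z^6, C_1 ≅ Z^12, C_2 ≅ Z^8.

∂_1: C_1 → C_0 sends each edge [p,q] (with p < q) to q − p. For instance
  ∂[1,4] = [4] − [1].
The 6×12 boundary matrix has rank 5 and Smith normal form diag(1,1,1,1,1).

The boundary map ∂_2: C_2 → C_1 acts by ∂[p,q,r] = [q,r] − [p,r] + [p,q]. For instance
  ∂[0,4,5] = [4,5] − [0,5] + [0,4],
  ∂[1,4,5] = [4,5] − [1,5] + [1,4].
This gives a 12×8 integer matrix of rank 7; reducing to Smith normal form yields diagonal entries (1,1,1,1,1,1,1).

From H_k ≅ ker(∂_k) / im(∂_{k+1}) we obtain:

  H_2: rank ker ∂_2 − rank ∂_3 = (8 − 7) − 0 = 1, and there is no ∂_3, so H_2 = Z.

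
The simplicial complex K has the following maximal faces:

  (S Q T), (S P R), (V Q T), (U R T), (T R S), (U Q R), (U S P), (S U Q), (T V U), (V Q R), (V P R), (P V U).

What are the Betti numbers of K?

K has 7 vertices, 18 edges, 12 triangles.
rank ∂_0 = 0, rank ∂_1 = 6 ⇒ b_0 = 7 − 0 − 6 = 1; all invariant factors of ∂_1 are 1 so no torsion. So H_0 = Z.
rank ∂_1 = 6, rank ∂_2 = 12 ⇒ b_1 = 18 − 6 − 12 = 0; ∂_2 has invariant factor(s) [2] giving torsion. So H_1 = Z/2.
rank ∂_2 = 12, rank ∂_3 = 0 ⇒ b_2 = 12 − 12 − 0 = 0. So H_2 = 0.

b_0 = 1, b_1 = 0, b_2 = 0.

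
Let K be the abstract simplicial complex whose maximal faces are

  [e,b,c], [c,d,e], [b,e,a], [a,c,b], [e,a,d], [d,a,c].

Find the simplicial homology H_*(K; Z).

H_0 ≅ Z,  H_1 = 0,  H_2 ≅ Z.

Fix the vertex order a < b < c < d < e and write every simplex with vertices in increasing order. Then dim K = 2 and the simplices of K are:

  0-simplices (5): a, b, c, d, e
  1-simplices (9): ab, ac, ad, ae, bc, be, cd, ce, de
  2-simplices (6): abc, abe, acd, ade, bce, cde

giving chain groups C_0 ≅ Z^5, C_1 ≅ Z^9, C_2 ≅ Z^6.

Boundary ∂_1: C_1 → C_0 maps an edge to its endpoints' difference, ∂[p,q] = q − p.
The resulting 5×9 matrix has rank 4, and its Smith normal form has invariant factors (1,1,1,1).

Boundary ∂_2: C_2 → C_1 sends each 2-simplex [p,q,r] to [q,r] − [p,r] + [p,q]. For instance
  ∂abc = bc − ac + ab,
  ∂cde = de − ce + cd.
The 9×6 boundary matrix has rank 5 and Smith normal form diag(1,1,1,1,1).

Computing H_k = (kernel of ∂_k) / (image of ∂_{k+1}):

  H_0: rank C_0 − rank ∂_1 = 5 − 4 = 1, and the invariant factors of ∂_1 are all 1, so H_0 = Z.
  H_1: rank ker ∂_1 − rank ∂_2 = (9 − 4) − 5 = 0, and the invariant factors of ∂_2 are all 1, so H_1 = 0.
  H_2: rank ker ∂_2 − rank ∂_3 = (6 − 5) − 0 = 1, and there is no ∂_3, so H_2 = Z.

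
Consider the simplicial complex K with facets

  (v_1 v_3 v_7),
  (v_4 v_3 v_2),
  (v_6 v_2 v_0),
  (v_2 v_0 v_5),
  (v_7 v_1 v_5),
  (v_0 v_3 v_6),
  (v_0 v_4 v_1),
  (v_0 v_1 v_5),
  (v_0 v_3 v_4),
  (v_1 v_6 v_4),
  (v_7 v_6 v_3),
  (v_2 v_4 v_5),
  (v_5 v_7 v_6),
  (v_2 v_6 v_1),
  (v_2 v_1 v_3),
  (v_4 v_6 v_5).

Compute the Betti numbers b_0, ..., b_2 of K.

Fix the vertex order v_0 < v_1 < v_2 < v_3 < v_4 < v_5 < v_6 < v_7 and write every simplex with vertices in increasing order. Then dim K = 2 and the simplices of K are:

  0-simplices (8): [v_0], [v_1], [v_2], [v_3], [v_4], [v_5], [v_6], [v_7]
  1-simplices (24): (24 of them)
  2-simplices (16): (16 of them)

giving chain groups C_0 ≅ Z^8, C_1 ≅ Z^24, C_2 ≅ Z^16.

The boundary map ∂_1: C_1 → C_0 is given by ∂[p,q] = [q] − [p]. For instance
  ∂[v_1,v_4] = [v_4] − [v_1].
The resulting 8×24 matrix has rank 7, and its Smith normal form has invariant factors (1,1,1,1,1,1,1).

Boundary ∂_2: C_2 → C_1 acts by ∂[p,q,r] = [q,r] − [p,r] + [p,q]. For instance
  ∂[v_5,v_6,v_7] = [v_6,v_7] − [v_5,v_7] + [v_5,v_6],
  ∂[v_1,v_3,v_7] = [v_3,v_7] − [v_1,v_7] + [v_1,v_3].
As a 24×16 matrix over Z this has rank 15, with invariant factors (1,1,1,1,1,1,1,1,1,1,1,1,1,1,1).

Now H_k = ker ∂_k / im ∂_{k+1}, so:

  H_0: rank C_0 − rank ∂_1 = 8 − 7 = 1, and the invariant factors of ∂_1 are all 1, so H_0 = Z.
  H_1: rank ker ∂_1 − rank ∂_2 = (24 − 7) − 15 = 2, and the invariant factors of ∂_2 are all 1, so H_1 = Z^2.
  H_2: rank ker ∂_2 − rank ∂_3 = (16 − 15) − 0 = 1, and there is no ∂_3, so H_2 = Z.

Hence the Betti numbers are b_0 = 1, b_1 = 2, b_2 = 1.

b_0 = 1, b_1 = 2, b_2 = 1.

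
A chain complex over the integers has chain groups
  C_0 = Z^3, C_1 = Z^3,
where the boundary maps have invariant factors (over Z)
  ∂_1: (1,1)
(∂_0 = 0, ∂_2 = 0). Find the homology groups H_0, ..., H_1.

H_0 = Z,  H_1 = Z.

H_0: b_0 = 3 − 0 − 2 = 1; torsion from ∂_1 factors > 1: none. So H_0 = Z.
H_1: b_1 = 3 − 2 − 0 = 1; torsion from ∂_2 factors > 1: none. So H_1 = Z.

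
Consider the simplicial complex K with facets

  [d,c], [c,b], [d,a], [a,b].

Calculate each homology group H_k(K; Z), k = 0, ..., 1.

H_0 ≅ Z,  H_1 ≅ Z.

Take the total order a < b < c < d on the vertex set. Then K (dimension 1) consists of the simplices:

  0-simplices (4): a, b, c, d
  1-simplices (4): ab, ad, bc, cd

Hence C_0 ≅ Z^4, C_1 ≅ Z^4.

The boundary map ∂_1: C_1 → C_0 sends each edge [p,q] (with p < q) to q − p.
The resulting 4×4 matrix has rank 3, and its Smith normal form has invariant factors (1,1,1).

Now H_k = ker ∂_k / im ∂_{k+1}, so:

  H_0: rank C_0 − rank ∂_1 = 4 − 3 = 1, and the invariant factors of ∂_1 are all 1, so H_0 = Z.
  H_1: rank ker ∂_1 − rank ∂_2 = (4 − 3) − 0 = 1, and there is no ∂_2, so H_1 = Z.

(K is a triangulation of the circle S^1.)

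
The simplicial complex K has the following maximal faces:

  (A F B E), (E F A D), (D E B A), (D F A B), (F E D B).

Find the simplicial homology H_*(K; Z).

H_0 = Z,  H_1 = 0,  H_2 = 0,  H_3 = Z.

Take the total order A < B < D < E < F on the vertex set. Then K (dimension 3) consists of the simplices:

  0-simplices (5): A, B, D, E, F
  1-simplices (10): AB, AD, AE, AF, BD, BE, BF, DE, DF, EF
  2-simplices (10): ABD, ABE, ABF, ADE, ADF, AEF, BDE, BDF, BEF, DEF
  3-simplices (5): ABDE, ABDF, ABEF, ADEF, BDEF

Hence C_0 ≅ Z^5, C_1 ≅ Z^10, C_2 ≅ Z^10, C_3 ≅ Z^5.

The boundary map ∂_1: C_1 → C_0 is given by ∂[p,q] = [q] − [p].
The 5×10 boundary matrix has rank 4 and Smith normal form diag(1,1,1,1).

Boundary ∂_2: C_2 → C_1 sends each 2-simplex [p,q,r] to [q,r] − [p,r] + [p,q]. For instance
  ∂ABF = BF − AF + AB,
  ∂ABD = BD − AD + AB.
The 10×10 boundary matrix has rank 6 and Smith normal form diag(1,1,1,1,1,1).

∂_3: C_3 → C_2 sends each 3-simplex σ to the alternating sum Σ_i (−1)^i (σ with its i-th vertex removed). For instance
  ∂ABDE = BDE − ADE + ABE − ABD,
  ∂BDEF = DEF − BEF + BDF − BDE.
As a 10×5 matrix over Z this has rank 4, with invariant factors (1,1,1,1).

From H_k ≅ ker(∂_k) / im(∂_{k+1}) we obtain:

  H_0: rank C_0 − rank ∂_1 = 5 − 4 = 1, and the invariant factors of ∂_1 are all 1, so H_0 = Z.
  H_1: rank ker ∂_1 − rank ∂_2 = (10 − 4) − 6 = 0, and the invariant factors of ∂_2 are all 1, so H_1 = 0.
  H_2: rank ker ∂_2 − rank ∂_3 = (10 − 6) − 4 = 0, and the invariant factors of ∂_3 are all 1, so H_2 = 0.
  H_3: rank ker ∂_3 − rank ∂_4 = (5 − 4) − 0 = 1, and there is no ∂_4, so H_3 = Z.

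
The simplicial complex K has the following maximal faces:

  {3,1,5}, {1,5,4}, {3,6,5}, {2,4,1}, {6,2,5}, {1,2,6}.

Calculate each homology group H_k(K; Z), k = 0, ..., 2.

Take the total order 1 < 2 < 3 < 4 < 5 < 6 on the vertex set. Then K (dimension 2) consists of the simplices:

  0-simplices (6): [1], [2], [3], [4], [5], [6]
  1-simplices (12): [1,2], [1,3], [1,4], [1,5], [1,6], [2,4], [2,5], [2,6], [3,5], [3,6], [4,5], [5,6]
  2-simplices (6): [1,2,4], [1,2,6], [1,3,5], [1,4,5], [2,5,6], [3,5,6]

giving chain groups C_0 ≅ Z^6, C_1 ≅ Z^12, C_2 ≅ Z^6.

The boundary map ∂_1: C_1 → C_0 sends each edge [p,q] (with p < q) to q − p. For instance
  ∂[1,2] = [2] − [1].
The 6×12 boundary matrix has rank 5 and Smith normal form diag(1,1,1,1,1).

Boundary ∂_2: C_2 → C_1 maps a triangle to the signed sum of its edges. For instance
  ∂[2,5,6] = [5,6] − [2,6] + [2,5],
  ∂[1,3,5] = [3,5] − [1,5] + [1,3].
The resulting 12×6 matrix has rank 6, and its Smith normal form has invariant factors (1,1,1,1,1,1).

From H_k ≅ ker(∂_k) / im(∂_{k+1}) we obtain:

  H_0: rank C_0 − rank ∂_1 = 6 − 5 = 1, and the invariant factors of ∂_1 are all 1, so H_0 ≅ Z.
  H_1: rank ker ∂_1 − rank ∂_2 = (12 − 5) − 6 = 1, and the invariant factors of ∂_2 are all 1, so H_1 ≅ Z.
  H_2: rank ker ∂_2 − rank ∂_3 = (6 − 6) − 0 = 0, and there is no ∂_3, so H_2 ≅ 0.

H_0 ≅ Z,  H_1 ≅ Z,  H_2 = 0.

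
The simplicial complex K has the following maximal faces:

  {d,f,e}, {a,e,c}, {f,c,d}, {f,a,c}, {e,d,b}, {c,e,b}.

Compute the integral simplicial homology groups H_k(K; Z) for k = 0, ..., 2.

H_0 = Z,  H_1 = Z,  H_2 = 0.

We work with the vertex ordering a < b < c < d < e < f. The simplices of K, each written with vertices in increasing order, are:

  0-simplices (6): a, b, c, d, e, f
  1-simplices (12): ac, ae, af, bc, bd, be, cd, ce, cf, de, df, ef
  2-simplices (6): ace, acf, bce, bde, cdf, def

so the chain groups are C_0 ≅ Z^6, C_1 ≅ Z^12, C_2 ≅ Z^6.

∂_1: C_1 → C_0 is given by ∂[p,q] = [q] − [p]. For instance
  ∂ae = e − a.
As a 6×12 matrix over Z this has rank 5, with invariant factors (1,1,1,1,1).

Boundary ∂_2: C_2 → C_1 sends each 2-simplex [p,q,r] to [q,r] − [p,r] + [p,q]. For instance
  ∂bde = de − be + bd,
  ∂acf = cf − af + ac.
This gives a 12×6 integer matrix of rank 6; reducing to Smith normal form yields diagonal entries (1,1,1,1,1,1).

Reading off H_k = ker ∂_k / im ∂_{k+1}:

  H_0: rank C_0 − rank ∂_1 = 6 − 5 = 1, and the invariant factors of ∂_1 are all 1, so H_0 = Z.
  H_1: rank ker ∂_1 − rank ∂_2 = (12 − 5) − 6 = 1, and the invariant factors of ∂_2 are all 1, so H_1 = Z.
  H_2: rank ker ∂_2 − rank ∂_3 = (6 − 6) − 0 = 0, and there is no ∂_3, so H_2 = 0.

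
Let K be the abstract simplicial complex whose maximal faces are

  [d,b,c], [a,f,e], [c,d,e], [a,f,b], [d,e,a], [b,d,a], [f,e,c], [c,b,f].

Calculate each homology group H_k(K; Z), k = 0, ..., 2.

Order the vertices as a < b < c < d < e < f. Listing each simplex with vertices in this order, K has dimension 2 with simplices:

  0-simplices (6): a, b, c, d, e, f
  1-simplices (12): ab, ad, ae, af, bc, bd, bf, cd, ce, cf, de, ef
  2-simplices (8): abd, abf, ade, aef, bcd, bcf, cde, cef

Hence C_0 ≅ Z^6, C_1 ≅ Z^12, C_2 ≅ Z^8.

The boundary map ∂_1: C_1 → C_0 maps an edge to its endpoints' difference, ∂[p,q] = q − p. For instance
  ∂de = e − d.
This gives a 6×12 integer matrix of rank 5; reducing to Smith normal form yields diagonal entries (1,1,1,1,1).

The boundary map ∂_2: C_2 → C_1 sends each 2-simplex [p,q,r] to [q,r] − [p,r] + [p,q]. For instance
  ∂bcd = cd − bd + bc,
  ∂cde = de − ce + cd.
As a 12×8 matrix over Z this has rank 7, with invariant factors (1,1,1,1,1,1,1).

Now H_k = ker ∂_k / im ∂_{k+1}, so:

  H_0: rank C_0 − rank ∂_1 = 6 − 5 = 1, and the invariant factors of ∂_1 are all 1, so H_0 = Z.
  H_1: rank ker ∂_1 − rank ∂_2 = (12 − 5) − 7 = 0, and the invariant factors of ∂_2 are all 1, so H_1 = 0.
  H_2: rank ker ∂_2 − rank ∂_3 = (8 − 7) − 0 = 1, and there is no ∂_3, so H_2 = Z.

As a check, the Euler characteristic is 6 − 12 + 8 = 2, which agrees with 1 − 0 + 1 = 2.
(K is a triangulation of the 2-sphere S^2.)

H_0 ≅ Z,  H_1 = 0,  H_2 ≅ Z.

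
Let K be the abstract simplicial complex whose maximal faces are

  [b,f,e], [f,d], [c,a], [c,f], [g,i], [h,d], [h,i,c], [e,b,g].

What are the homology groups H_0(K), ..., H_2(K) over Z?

Fix the vertex order a < b < c < d < e < f < g < h < i and write every simplex with vertices in increasing order. Then dim K = 2 and the simplices of K are:

  0-simplices (9): a, b, c, d, e, f, g, h, i
  1-simplices (13): ac, be, bf, bg, cf, ch, ci, df, dh, ef, eg, gi, hi
  2-simplices (3): bef, beg, chi

giving chain groups C_0 ≅ Z^9, C_1 ≅ Z^13, C_2 ≅ Z^3.

Boundary ∂_1: C_1 → C_0 is given by ∂[p,q] = [q] − [p]. For instance
  ∂gi = i − g.
The resulting 9×13 matrix has rank 8, and its Smith normal form has invariant factors (1,1,1,1,1,1,1,1).

The boundary map ∂_2: C_2 → C_1 maps a triangle to the signed sum of its edges. For instance
  ∂chi = hi − ci + ch,
  ∂beg = eg − bg + be.
The resulting 13×3 matrix has rank 3, and its Smith normal form has invariant factors (1,1,1).

Reading off H_k = ker ∂_k / im ∂_{k+1}:

  H_0: rank C_0 − rank ∂_1 = 9 − 8 = 1, and the invariant factors of ∂_1 are all 1, so H_0 = Z.
  H_1: rank ker ∂_1 − rank ∂_2 = (13 − 8) − 3 = 2, and the invariant factors of ∂_2 are all 1, so H_1 = Z^2.
  H_2: rank ker ∂_2 − rank ∂_3 = (3 − 3) − 0 = 0, and there is no ∂_3, so H_2 = 0.

As a check, the Euler characteristic is 9 − 13 + 3 = -1, which agrees with 1 − 2 + 0 = -1.

H_0 ≅ Z,  H_1 ≅ Z^2,  H_2 = 0.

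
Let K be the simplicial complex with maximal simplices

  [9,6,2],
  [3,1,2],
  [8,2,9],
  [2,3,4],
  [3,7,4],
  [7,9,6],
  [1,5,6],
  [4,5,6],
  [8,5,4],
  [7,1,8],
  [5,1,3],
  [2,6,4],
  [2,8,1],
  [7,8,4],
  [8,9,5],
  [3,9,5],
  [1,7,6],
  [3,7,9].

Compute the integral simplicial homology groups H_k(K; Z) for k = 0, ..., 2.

H_0 ≅ Z,  H_1 ≅ Z^2,  H_2 ≅ Z.

Take the total order 1 < 2 < 3 < 4 < 5 < 6 < 7 < 8 < 9 on the vertex set. Then K (dimension 2) consists of the simplices:

  0-simplices (9): [1], [2], [3], [4], [5], [6], [7], [8], [9]
  1-simplices (27): (27 of them)
  2-simplices (18): [1,2,3], [1,2,8], [1,3,5], [1,5,6], [1,6,7], [1,7,8], [2,3,4], [2,4,6], [2,6,9], [2,8,9], [3,4,7], [3,5,9], [3,7,9], [4,5,6], [4,5,8], [4,7,8], [5,8,9], [6,7,9]

so the chain groups are C_0 ≅ Z^9, C_1 ≅ Z^27, C_2 ≅ Z^18.

The boundary map ∂_1: C_1 → C_0 sends each edge [p,q] (with p < q) to q − p.
As a 9×27 matrix over Z this has rank 8, with invariant factors (1,1,1,1,1,1,1,1).

Boundary ∂_2: C_2 → C_1 acts by ∂[p,q,r] = [q,r] − [p,r] + [p,q]. For instance
  ∂[1,6,7] = [6,7] − [1,7] + [1,6],
  ∂[3,4,7] = [4,7] − [3,7] + [3,4].
The resulting 27×18 matrix has rank 17, and its Smith normal form has invariant factors (1,1,1,1,1,1,1,1,1,1,1,1,1,1,1,1,1).

Now H_k = ker ∂_k / im ∂_{k+1}, so:

  H_0: rank C_0 − rank ∂_1 = 9 − 8 = 1, and the invariant factors of ∂_1 are all 1, so H_0 = Z.
  H_1: rank ker ∂_1 − rank ∂_2 = (27 − 8) − 17 = 2, and the invariant factors of ∂_2 are all 1, so H_1 = Z^2.
  H_2: rank ker ∂_2 − rank ∂_3 = (18 − 17) − 0 = 1, and there is no ∂_3, so H_2 = Z.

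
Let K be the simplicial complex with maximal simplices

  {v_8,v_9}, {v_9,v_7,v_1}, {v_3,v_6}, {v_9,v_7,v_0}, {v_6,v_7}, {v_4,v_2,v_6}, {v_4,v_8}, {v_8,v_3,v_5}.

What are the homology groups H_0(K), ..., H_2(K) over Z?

H_0 = Z,  H_1 = Z^2,  H_2 = 0.

K has 10 vertices, 15 edges, 4 triangles.
rank ∂_0 = 0, rank ∂_1 = 9 ⇒ b_0 = 10 − 0 − 9 = 1; all invariant factors of ∂_1 are 1 so no torsion. So H_0 = Z.
rank ∂_1 = 9, rank ∂_2 = 4 ⇒ b_1 = 15 − 9 − 4 = 2; all invariant factors of ∂_2 are 1 so no torsion. So H_1 = Z^2.
rank ∂_2 = 4, rank ∂_3 = 0 ⇒ b_2 = 4 − 4 − 0 = 0. So H_2 = 0.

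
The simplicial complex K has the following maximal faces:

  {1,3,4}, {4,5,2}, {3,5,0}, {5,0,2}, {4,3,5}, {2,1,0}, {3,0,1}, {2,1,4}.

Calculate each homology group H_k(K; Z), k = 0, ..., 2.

H_0 = Z,  H_1 = 0,  H_2 = Z.

K has 6 vertices, 12 edges, 8 triangles.
rank ∂_0 = 0, rank ∂_1 = 5 ⇒ b_0 = 6 − 0 − 5 = 1; all invariant factors of ∂_1 are 1 so no torsion. So H_0 ≅ Z.
rank ∂_1 = 5, rank ∂_2 = 7 ⇒ b_1 = 12 − 5 − 7 = 0; all invariant factors of ∂_2 are 1 so no torsion. So H_1 ≅ 0.
rank ∂_2 = 7, rank ∂_3 = 0 ⇒ b_2 = 8 − 7 − 0 = 1. So H_2 ≅ Z.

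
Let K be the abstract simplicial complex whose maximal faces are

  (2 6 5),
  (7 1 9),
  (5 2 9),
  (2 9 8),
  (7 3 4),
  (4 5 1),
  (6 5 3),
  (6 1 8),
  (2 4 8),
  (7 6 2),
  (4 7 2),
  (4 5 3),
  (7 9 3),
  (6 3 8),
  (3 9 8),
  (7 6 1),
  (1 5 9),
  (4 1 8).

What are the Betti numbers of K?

b_0 = 1, b_1 = 2, b_2 = 1.

Order the vertices as 1 < 2 < 3 < 4 < 5 < 6 < 7 < 8 < 9. Listing each simplex with vertices in this order, K has dimension 2 with simplices:

  0-simplices (9): [1], [2], [3], [4], [5], [6], [7], [8], [9]
  1-simplices (27): (27 of them)
  2-simplices (18): [1,4,5], [1,4,8], [1,5,9], [1,6,7], [1,6,8], [1,7,9], [2,4,7], [2,4,8], [2,5,6], [2,5,9], [2,6,7], [2,8,9], [3,4,5], [3,4,7], [3,5,6], [3,6,8], [3,7,9], [3,8,9]

giving chain groups C_0 ≅ Z^9, C_1 ≅ Z^27, C_2 ≅ Z^18.

The boundary map ∂_1: C_1 → C_0 maps an edge to its endpoints' difference, ∂[p,q] = q − p. For instance
  ∂[2,6] = [6] − [2].
The resulting 9×27 matrix has rank 8, and its Smith normal form has invariant factors (1,1,1,1,1,1,1,1).

∂_2: C_2 → C_1 maps a triangle to the signed sum of its edges. For instance
  ∂[3,4,5] = [4,5] − [3,5] + [3,4],
  ∂[3,7,9] = [7,9] − [3,9] + [3,7].
This gives a 27×18 integer matrix of rank 17; reducing to Smith normal form yields diagonal entries (1,1,1,1,1,1,1,1,1,1,1,1,1,1,1,1,1).

Computing H_k = (kernel of ∂_k) / (image of ∂_{k+1}):

  H_0: rank C_0 − rank ∂_1 = 9 − 8 = 1, and the invariant factors of ∂_1 are all 1, so H_0 ≅ Z.
  H_1: rank ker ∂_1 − rank ∂_2 = (27 − 8) − 17 = 2, and the invariant factors of ∂_2 are all 1, so H_1 ≅ Z^2.
  H_2: rank ker ∂_2 − rank ∂_3 = (18 − 17) − 0 = 1, and there is no ∂_3, so H_2 ≅ Z.

As a check, the Euler characteristic is 9 − 27 + 18 = 0, which agrees with 1 − 2 + 1 = 0.
(K is a triangulation of the torus T^2.)

Hence the Betti numbers are b_0 = 1, b_1 = 2, b_2 = 1.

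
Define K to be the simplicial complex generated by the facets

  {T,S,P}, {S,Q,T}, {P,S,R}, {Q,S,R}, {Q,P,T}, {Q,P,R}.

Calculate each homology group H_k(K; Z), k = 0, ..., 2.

Order the vertices as P < Q < R < S < T. Listing each simplex with vertices in this order, K has dimension 2 with simplices:

  0-simplices (5): P, Q, R, S, T
  1-simplices (9): PQ, PR, PS, PT, QR, QS, QT, RS, ST
  2-simplices (6): PQR, PQT, PRS, PST, QRS, QST

Hence C_0 ≅ Z^5, C_1 ≅ Z^9, C_2 ≅ Z^6.

∂_1: C_1 → C_0 sends each edge [p,q] (with p < q) to q − p. For instance
  ∂QT = T − Q.
The resulting 5×9 matrix has rank 4, and its Smith normal form has invariant factors (1,1,1,1).

The boundary map ∂_2: C_2 → C_1 maps a triangle to the signed sum of its edges. For instance
  ∂PRS = RS − PS + PR,
  ∂PQT = QT − PT + PQ.
As a 9×6 matrix over Z this has rank 5, with invariant factors (1,1,1,1,1).

From H_k ≅ ker(∂_k) / im(∂_{k+1}) we obtain:

  H_0: rank C_0 − rank ∂_1 = 5 − 4 = 1, and the invariant factors of ∂_1 are all 1, so H_0 = Z.
  H_1: rank ker ∂_1 − rank ∂_2 = (9 − 4) − 5 = 0, and the invariant factors of ∂_2 are all 1, so H_1 = 0.
  H_2: rank ker ∂_2 − rank ∂_3 = (6 − 5) − 0 = 1, and there is no ∂_3, so H_2 = Z.

(K is a triangulation of the 2-sphere S^2.)

H_0 = Z,  H_1 = 0,  H_2 = Z.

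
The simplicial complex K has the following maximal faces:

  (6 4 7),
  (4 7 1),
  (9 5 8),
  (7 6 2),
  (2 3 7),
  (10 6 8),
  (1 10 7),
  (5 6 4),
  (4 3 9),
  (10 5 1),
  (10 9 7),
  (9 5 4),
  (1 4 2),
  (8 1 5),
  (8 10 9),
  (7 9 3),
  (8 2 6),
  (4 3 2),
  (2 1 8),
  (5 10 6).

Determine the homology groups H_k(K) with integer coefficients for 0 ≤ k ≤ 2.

H_0 ≅ Z,  H_1 ≅ Z ⊕ Z/2,  H_2 = 0.

Take the total order 1 < 2 < 3 < 4 < 5 < 6 < 7 < 8 < 9 < 10 on the vertex set. Then K (dimension 2) consists of the simplices:

  0-simplices (10): [1], [2], [3], [4], [5], [6], [7], [8], [9], [10]
  1-simplices (30): (30 of them)
  2-simplices (20): (20 of them)

giving chain groups C_0 ≅ Z^10, C_1 ≅ Z^30, C_2 ≅ Z^20.

The boundary map ∂_1: C_1 → C_0 sends each edge [p,q] (with p < q) to q − p.
As a 10×30 matrix over Z this has rank 9, with invariant factors (1,1,1,1,1,1,1,1,1).

∂_2: C_2 → C_1 sends each 2-simplex [p,q,r] to [q,r] − [p,r] + [p,q]. For instance
  ∂[4,5,6] = [5,6] − [4,6] + [4,5],
  ∂[4,5,9] = [5,9] − [4,9] + [4,5].
The resulting 30×20 matrix has rank 20, and its Smith normal form has invariant factors (1,1,1,1,1,1,1,1,1,1,1,1,1,1,1,1,1,1,1,2).

From H_k ≅ ker(∂_k) / im(∂_{k+1}) we obtain:

  H_0: rank C_0 − rank ∂_1 = 10 − 9 = 1, and the invariant factors of ∂_1 are all 1, so H_0 ≅ Z.
  H_1: rank ker ∂_1 − rank ∂_2 = (30 − 9) − 20 = 1, and ∂_2 has invariant factor 2 > 1, so H_1 ≅ Z ⊕ Z/2.
  H_2: rank ker ∂_2 − rank ∂_3 = (20 − 20) − 0 = 0, and there is no ∂_3, so H_2 ≅ 0.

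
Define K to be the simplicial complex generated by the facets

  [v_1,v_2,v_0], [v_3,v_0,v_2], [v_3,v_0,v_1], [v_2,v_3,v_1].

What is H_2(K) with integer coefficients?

We work with the vertex ordering v_0 < v_1 < v_2 < v_3. The simplices of K, each written with vertices in increasing order, are:

  0-simplices (4): [v_0], [v_1], [v_2], [v_3]
  1-simplices (6): [v_0,v_1], [v_0,v_2], [v_0,v_3], [v_1,v_2], [v_1,v_3], [v_2,v_3]
  2-simplices (4): [v_0,v_1,v_2], [v_0,v_1,v_3], [v_0,v_2,v_3], [v_1,v_2,v_3]

Hence C_0 ≅ Z^4, C_1 ≅ Z^6, C_2 ≅ Z^4.

Boundary ∂_1: C_1 → C_0 is given by ∂[p,q] = [q] − [p].
The 4×6 boundary matrix has rank 3 and Smith normal form diag(1,1,1).

∂_2: C_2 → C_1 maps a triangle to the signed sum of its edges. For instance
  ∂[v_0,v_1,v_2] = [v_1,v_2] − [v_0,v_2] + [v_0,v_1],
  ∂[v_0,v_1,v_3] = [v_1,v_3] − [v_0,v_3] + [v_0,v_1].
The resulting 6×4 matrix has rank 3, and its Smith normal form has invariant factors (1,1,1).

Computing H_k = (kernel of ∂_k) / (image of ∂_{k+1}):

  H_2: rank ker ∂_2 − rank ∂_3 = (4 − 3) − 0 = 1, and there is no ∂_3, so H_2 = Z.

(K is a triangulation of the 2-sphere S^2.)

H_2 ≅ Z.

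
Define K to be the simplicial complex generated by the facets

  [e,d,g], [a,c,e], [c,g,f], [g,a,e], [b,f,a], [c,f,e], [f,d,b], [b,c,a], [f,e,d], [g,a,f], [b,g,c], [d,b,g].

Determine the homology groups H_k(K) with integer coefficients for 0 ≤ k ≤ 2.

Take the total order a < b < c < d < e < f < g on the vertex set. Then K (dimension 2) consists of the simplices:

  0-simplices (7): a, b, c, d, e, f, g
  1-simplices (18): ab, ac, ae, af, ag, bc, bd, bf, bg, ce, cf, cg, de, df, dg, ef, eg, fg
  2-simplices (12): abc, abf, ace, aeg, afg, bcg, bdf, bdg, cef, cfg, def, deg

giving chain groups C_0 ≅ Z^7, C_1 ≅ Z^18, C_2 ≅ Z^12.

∂_1: C_1 → C_0 maps an edge to its endpoints' difference, ∂[p,q] = q − p. For instance
  ∂ae = e − a.
As a 7×18 matrix over Z this has rank 6, with invariant factors (1,1,1,1,1,1).

∂_2: C_2 → C_1 maps a triangle to the signed sum of its edges. For instance
  ∂bdf = df − bf + bd,
  ∂abf = bf − af + ab.
As a 18×12 matrix over Z this has rank 12, with invariant factors (1,1,1,1,1,1,1,1,1,1,1,2).

Computing H_k = (kernel of ∂_k) / (image of ∂_{k+1}):

  H_0: rank C_0 − rank ∂_1 = 7 − 6 = 1, and the invariant factors of ∂_1 are all 1, so H_0 = Z.
  H_1: rank ker ∂_1 − rank ∂_2 = (18 − 6) − 12 = 0, and ∂_2 has invariant factor 2 > 1, so H_1 = Z/2.
  H_2: rank ker ∂_2 − rank ∂_3 = (12 − 12) − 0 = 0, and there is no ∂_3, so H_2 = 0.

As a check, the Euler characteristic is 7 − 18 + 12 = 1, which agrees with 1 − 0 + 0 = 1.

H_0 ≅ Z,  H_1 ≅ Z/2,  H_2 = 0.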